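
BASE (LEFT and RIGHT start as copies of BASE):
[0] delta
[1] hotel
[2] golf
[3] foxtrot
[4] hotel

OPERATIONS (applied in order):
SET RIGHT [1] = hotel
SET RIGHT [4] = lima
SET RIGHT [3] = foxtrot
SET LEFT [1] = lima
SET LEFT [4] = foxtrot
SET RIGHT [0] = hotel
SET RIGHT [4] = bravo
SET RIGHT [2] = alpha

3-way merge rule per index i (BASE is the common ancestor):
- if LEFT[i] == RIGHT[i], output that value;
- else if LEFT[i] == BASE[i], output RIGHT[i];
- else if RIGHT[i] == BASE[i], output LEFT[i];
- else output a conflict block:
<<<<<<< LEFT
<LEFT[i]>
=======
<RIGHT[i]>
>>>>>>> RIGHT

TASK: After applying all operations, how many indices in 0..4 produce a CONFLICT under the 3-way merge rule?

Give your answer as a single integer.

Final LEFT:  [delta, lima, golf, foxtrot, foxtrot]
Final RIGHT: [hotel, hotel, alpha, foxtrot, bravo]
i=0: L=delta=BASE, R=hotel -> take RIGHT -> hotel
i=1: L=lima, R=hotel=BASE -> take LEFT -> lima
i=2: L=golf=BASE, R=alpha -> take RIGHT -> alpha
i=3: L=foxtrot R=foxtrot -> agree -> foxtrot
i=4: BASE=hotel L=foxtrot R=bravo all differ -> CONFLICT
Conflict count: 1

Answer: 1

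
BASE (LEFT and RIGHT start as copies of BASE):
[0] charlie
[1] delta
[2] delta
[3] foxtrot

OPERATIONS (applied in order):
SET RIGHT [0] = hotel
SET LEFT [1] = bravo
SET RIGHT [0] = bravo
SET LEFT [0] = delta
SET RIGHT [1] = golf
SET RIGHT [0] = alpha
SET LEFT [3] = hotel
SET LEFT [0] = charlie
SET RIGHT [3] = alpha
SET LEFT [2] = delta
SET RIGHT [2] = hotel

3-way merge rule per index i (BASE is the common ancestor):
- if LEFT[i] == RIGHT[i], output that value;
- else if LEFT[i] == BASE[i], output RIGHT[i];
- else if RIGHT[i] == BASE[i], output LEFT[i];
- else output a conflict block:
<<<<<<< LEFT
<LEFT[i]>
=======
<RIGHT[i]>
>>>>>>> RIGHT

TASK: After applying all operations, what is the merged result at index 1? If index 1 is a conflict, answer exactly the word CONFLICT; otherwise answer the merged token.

Final LEFT:  [charlie, bravo, delta, hotel]
Final RIGHT: [alpha, golf, hotel, alpha]
i=0: L=charlie=BASE, R=alpha -> take RIGHT -> alpha
i=1: BASE=delta L=bravo R=golf all differ -> CONFLICT
i=2: L=delta=BASE, R=hotel -> take RIGHT -> hotel
i=3: BASE=foxtrot L=hotel R=alpha all differ -> CONFLICT
Index 1 -> CONFLICT

Answer: CONFLICT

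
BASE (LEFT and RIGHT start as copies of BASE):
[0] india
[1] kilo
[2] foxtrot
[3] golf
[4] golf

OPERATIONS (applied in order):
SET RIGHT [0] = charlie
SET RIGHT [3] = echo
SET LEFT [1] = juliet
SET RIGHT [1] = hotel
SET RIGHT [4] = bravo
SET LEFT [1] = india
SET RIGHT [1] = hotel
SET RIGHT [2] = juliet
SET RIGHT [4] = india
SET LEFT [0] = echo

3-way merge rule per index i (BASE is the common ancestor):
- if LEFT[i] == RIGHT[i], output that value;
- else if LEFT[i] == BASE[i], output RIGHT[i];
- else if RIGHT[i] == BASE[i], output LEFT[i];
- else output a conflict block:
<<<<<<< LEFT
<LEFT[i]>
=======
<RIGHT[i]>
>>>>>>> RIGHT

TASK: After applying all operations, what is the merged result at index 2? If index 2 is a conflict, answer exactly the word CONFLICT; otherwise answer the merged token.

Final LEFT:  [echo, india, foxtrot, golf, golf]
Final RIGHT: [charlie, hotel, juliet, echo, india]
i=0: BASE=india L=echo R=charlie all differ -> CONFLICT
i=1: BASE=kilo L=india R=hotel all differ -> CONFLICT
i=2: L=foxtrot=BASE, R=juliet -> take RIGHT -> juliet
i=3: L=golf=BASE, R=echo -> take RIGHT -> echo
i=4: L=golf=BASE, R=india -> take RIGHT -> india
Index 2 -> juliet

Answer: juliet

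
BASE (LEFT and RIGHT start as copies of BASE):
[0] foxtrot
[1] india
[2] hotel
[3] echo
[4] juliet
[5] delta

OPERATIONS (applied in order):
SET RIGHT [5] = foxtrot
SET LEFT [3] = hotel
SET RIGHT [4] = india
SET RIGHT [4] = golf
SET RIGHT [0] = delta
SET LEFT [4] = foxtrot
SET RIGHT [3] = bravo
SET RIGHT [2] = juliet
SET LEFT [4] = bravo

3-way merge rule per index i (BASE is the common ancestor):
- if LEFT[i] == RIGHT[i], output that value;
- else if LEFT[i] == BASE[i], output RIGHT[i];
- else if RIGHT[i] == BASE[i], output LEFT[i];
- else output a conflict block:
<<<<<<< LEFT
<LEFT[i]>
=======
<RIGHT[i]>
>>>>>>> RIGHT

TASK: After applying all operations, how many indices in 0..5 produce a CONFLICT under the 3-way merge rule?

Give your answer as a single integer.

Answer: 2

Derivation:
Final LEFT:  [foxtrot, india, hotel, hotel, bravo, delta]
Final RIGHT: [delta, india, juliet, bravo, golf, foxtrot]
i=0: L=foxtrot=BASE, R=delta -> take RIGHT -> delta
i=1: L=india R=india -> agree -> india
i=2: L=hotel=BASE, R=juliet -> take RIGHT -> juliet
i=3: BASE=echo L=hotel R=bravo all differ -> CONFLICT
i=4: BASE=juliet L=bravo R=golf all differ -> CONFLICT
i=5: L=delta=BASE, R=foxtrot -> take RIGHT -> foxtrot
Conflict count: 2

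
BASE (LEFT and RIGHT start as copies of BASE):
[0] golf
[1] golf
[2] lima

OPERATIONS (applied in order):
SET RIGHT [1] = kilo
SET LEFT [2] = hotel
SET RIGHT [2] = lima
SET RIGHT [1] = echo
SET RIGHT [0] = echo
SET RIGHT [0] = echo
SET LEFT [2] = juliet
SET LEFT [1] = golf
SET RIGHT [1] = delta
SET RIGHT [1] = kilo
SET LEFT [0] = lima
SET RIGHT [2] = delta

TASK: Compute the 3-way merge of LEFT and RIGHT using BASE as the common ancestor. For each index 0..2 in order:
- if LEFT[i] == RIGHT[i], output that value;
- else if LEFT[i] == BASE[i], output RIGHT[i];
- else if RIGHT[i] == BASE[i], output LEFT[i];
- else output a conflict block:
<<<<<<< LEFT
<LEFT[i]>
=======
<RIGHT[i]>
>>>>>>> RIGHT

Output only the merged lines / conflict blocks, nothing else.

Final LEFT:  [lima, golf, juliet]
Final RIGHT: [echo, kilo, delta]
i=0: BASE=golf L=lima R=echo all differ -> CONFLICT
i=1: L=golf=BASE, R=kilo -> take RIGHT -> kilo
i=2: BASE=lima L=juliet R=delta all differ -> CONFLICT

Answer: <<<<<<< LEFT
lima
=======
echo
>>>>>>> RIGHT
kilo
<<<<<<< LEFT
juliet
=======
delta
>>>>>>> RIGHT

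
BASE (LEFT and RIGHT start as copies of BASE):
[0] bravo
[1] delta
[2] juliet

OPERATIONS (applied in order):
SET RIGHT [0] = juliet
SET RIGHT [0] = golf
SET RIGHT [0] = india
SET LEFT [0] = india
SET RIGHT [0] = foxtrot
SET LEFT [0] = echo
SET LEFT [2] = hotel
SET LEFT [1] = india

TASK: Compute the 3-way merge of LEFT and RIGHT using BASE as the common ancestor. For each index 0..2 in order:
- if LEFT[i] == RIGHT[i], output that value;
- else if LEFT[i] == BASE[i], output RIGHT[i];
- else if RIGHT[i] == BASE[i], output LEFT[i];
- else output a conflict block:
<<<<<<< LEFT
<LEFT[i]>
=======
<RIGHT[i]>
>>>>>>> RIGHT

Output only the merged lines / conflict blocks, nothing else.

Answer: <<<<<<< LEFT
echo
=======
foxtrot
>>>>>>> RIGHT
india
hotel

Derivation:
Final LEFT:  [echo, india, hotel]
Final RIGHT: [foxtrot, delta, juliet]
i=0: BASE=bravo L=echo R=foxtrot all differ -> CONFLICT
i=1: L=india, R=delta=BASE -> take LEFT -> india
i=2: L=hotel, R=juliet=BASE -> take LEFT -> hotel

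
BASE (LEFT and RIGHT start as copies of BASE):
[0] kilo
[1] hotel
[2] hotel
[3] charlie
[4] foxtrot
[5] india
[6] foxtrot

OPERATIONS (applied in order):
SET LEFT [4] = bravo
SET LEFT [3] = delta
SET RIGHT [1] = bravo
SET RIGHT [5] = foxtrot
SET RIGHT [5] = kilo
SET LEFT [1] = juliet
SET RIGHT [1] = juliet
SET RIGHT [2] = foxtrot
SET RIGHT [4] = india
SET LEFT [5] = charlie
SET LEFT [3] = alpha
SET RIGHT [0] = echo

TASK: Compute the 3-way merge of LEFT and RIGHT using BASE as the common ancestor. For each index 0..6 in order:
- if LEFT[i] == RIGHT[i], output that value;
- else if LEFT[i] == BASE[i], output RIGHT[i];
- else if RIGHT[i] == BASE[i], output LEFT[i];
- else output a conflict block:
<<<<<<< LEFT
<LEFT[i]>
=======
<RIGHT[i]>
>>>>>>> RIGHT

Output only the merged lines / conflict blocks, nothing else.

Answer: echo
juliet
foxtrot
alpha
<<<<<<< LEFT
bravo
=======
india
>>>>>>> RIGHT
<<<<<<< LEFT
charlie
=======
kilo
>>>>>>> RIGHT
foxtrot

Derivation:
Final LEFT:  [kilo, juliet, hotel, alpha, bravo, charlie, foxtrot]
Final RIGHT: [echo, juliet, foxtrot, charlie, india, kilo, foxtrot]
i=0: L=kilo=BASE, R=echo -> take RIGHT -> echo
i=1: L=juliet R=juliet -> agree -> juliet
i=2: L=hotel=BASE, R=foxtrot -> take RIGHT -> foxtrot
i=3: L=alpha, R=charlie=BASE -> take LEFT -> alpha
i=4: BASE=foxtrot L=bravo R=india all differ -> CONFLICT
i=5: BASE=india L=charlie R=kilo all differ -> CONFLICT
i=6: L=foxtrot R=foxtrot -> agree -> foxtrot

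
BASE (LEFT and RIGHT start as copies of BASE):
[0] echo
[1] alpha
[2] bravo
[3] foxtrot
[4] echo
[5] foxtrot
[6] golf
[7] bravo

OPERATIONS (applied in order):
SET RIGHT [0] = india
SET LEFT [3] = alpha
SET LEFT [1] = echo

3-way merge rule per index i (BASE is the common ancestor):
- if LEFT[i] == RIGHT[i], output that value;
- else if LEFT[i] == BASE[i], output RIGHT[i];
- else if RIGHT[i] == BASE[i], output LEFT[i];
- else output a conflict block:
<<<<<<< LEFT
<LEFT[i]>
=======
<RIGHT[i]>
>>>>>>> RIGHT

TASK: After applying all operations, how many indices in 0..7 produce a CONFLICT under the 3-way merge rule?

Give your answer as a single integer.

Answer: 0

Derivation:
Final LEFT:  [echo, echo, bravo, alpha, echo, foxtrot, golf, bravo]
Final RIGHT: [india, alpha, bravo, foxtrot, echo, foxtrot, golf, bravo]
i=0: L=echo=BASE, R=india -> take RIGHT -> india
i=1: L=echo, R=alpha=BASE -> take LEFT -> echo
i=2: L=bravo R=bravo -> agree -> bravo
i=3: L=alpha, R=foxtrot=BASE -> take LEFT -> alpha
i=4: L=echo R=echo -> agree -> echo
i=5: L=foxtrot R=foxtrot -> agree -> foxtrot
i=6: L=golf R=golf -> agree -> golf
i=7: L=bravo R=bravo -> agree -> bravo
Conflict count: 0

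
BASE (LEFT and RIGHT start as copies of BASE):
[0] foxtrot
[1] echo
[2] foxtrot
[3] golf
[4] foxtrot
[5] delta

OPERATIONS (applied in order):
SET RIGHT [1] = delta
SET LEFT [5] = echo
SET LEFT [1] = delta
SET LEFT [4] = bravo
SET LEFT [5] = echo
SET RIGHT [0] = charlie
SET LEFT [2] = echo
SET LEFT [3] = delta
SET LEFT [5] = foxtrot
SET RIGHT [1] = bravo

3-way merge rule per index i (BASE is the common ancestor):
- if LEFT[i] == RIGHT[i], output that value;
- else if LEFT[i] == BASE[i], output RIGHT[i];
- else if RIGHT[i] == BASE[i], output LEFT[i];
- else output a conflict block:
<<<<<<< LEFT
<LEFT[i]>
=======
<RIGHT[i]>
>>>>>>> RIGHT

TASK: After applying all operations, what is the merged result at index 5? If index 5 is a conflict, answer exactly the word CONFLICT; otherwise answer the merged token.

Answer: foxtrot

Derivation:
Final LEFT:  [foxtrot, delta, echo, delta, bravo, foxtrot]
Final RIGHT: [charlie, bravo, foxtrot, golf, foxtrot, delta]
i=0: L=foxtrot=BASE, R=charlie -> take RIGHT -> charlie
i=1: BASE=echo L=delta R=bravo all differ -> CONFLICT
i=2: L=echo, R=foxtrot=BASE -> take LEFT -> echo
i=3: L=delta, R=golf=BASE -> take LEFT -> delta
i=4: L=bravo, R=foxtrot=BASE -> take LEFT -> bravo
i=5: L=foxtrot, R=delta=BASE -> take LEFT -> foxtrot
Index 5 -> foxtrot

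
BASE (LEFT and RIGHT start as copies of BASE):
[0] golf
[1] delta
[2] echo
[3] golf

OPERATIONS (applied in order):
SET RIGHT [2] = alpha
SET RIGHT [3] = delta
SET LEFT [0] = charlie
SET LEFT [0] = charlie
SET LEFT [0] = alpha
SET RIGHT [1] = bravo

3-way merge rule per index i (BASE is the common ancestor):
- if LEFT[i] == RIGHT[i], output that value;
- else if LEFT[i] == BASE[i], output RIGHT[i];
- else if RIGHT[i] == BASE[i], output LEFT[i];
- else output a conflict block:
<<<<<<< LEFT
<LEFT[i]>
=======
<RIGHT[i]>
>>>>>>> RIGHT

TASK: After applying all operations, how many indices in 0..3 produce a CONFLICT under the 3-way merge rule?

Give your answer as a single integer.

Answer: 0

Derivation:
Final LEFT:  [alpha, delta, echo, golf]
Final RIGHT: [golf, bravo, alpha, delta]
i=0: L=alpha, R=golf=BASE -> take LEFT -> alpha
i=1: L=delta=BASE, R=bravo -> take RIGHT -> bravo
i=2: L=echo=BASE, R=alpha -> take RIGHT -> alpha
i=3: L=golf=BASE, R=delta -> take RIGHT -> delta
Conflict count: 0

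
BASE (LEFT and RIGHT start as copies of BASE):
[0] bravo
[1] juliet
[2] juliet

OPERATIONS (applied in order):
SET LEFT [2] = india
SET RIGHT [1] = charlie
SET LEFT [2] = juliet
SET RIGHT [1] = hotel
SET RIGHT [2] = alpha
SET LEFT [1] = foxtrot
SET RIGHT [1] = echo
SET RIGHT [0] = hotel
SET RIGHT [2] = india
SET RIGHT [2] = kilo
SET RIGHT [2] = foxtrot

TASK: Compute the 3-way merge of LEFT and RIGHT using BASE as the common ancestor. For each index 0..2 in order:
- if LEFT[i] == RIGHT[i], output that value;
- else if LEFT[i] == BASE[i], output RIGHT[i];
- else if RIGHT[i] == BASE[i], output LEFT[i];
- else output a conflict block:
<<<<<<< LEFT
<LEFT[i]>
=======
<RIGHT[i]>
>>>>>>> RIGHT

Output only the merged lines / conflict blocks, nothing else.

Answer: hotel
<<<<<<< LEFT
foxtrot
=======
echo
>>>>>>> RIGHT
foxtrot

Derivation:
Final LEFT:  [bravo, foxtrot, juliet]
Final RIGHT: [hotel, echo, foxtrot]
i=0: L=bravo=BASE, R=hotel -> take RIGHT -> hotel
i=1: BASE=juliet L=foxtrot R=echo all differ -> CONFLICT
i=2: L=juliet=BASE, R=foxtrot -> take RIGHT -> foxtrot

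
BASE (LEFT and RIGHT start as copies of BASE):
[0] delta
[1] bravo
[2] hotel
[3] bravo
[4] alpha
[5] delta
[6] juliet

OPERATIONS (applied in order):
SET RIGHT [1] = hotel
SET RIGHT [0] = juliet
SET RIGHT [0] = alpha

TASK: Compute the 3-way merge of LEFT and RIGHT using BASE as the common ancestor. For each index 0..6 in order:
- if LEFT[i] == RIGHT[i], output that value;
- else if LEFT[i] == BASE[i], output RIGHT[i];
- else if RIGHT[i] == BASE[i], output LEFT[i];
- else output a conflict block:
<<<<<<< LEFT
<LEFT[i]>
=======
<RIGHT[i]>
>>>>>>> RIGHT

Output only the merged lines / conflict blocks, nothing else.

Answer: alpha
hotel
hotel
bravo
alpha
delta
juliet

Derivation:
Final LEFT:  [delta, bravo, hotel, bravo, alpha, delta, juliet]
Final RIGHT: [alpha, hotel, hotel, bravo, alpha, delta, juliet]
i=0: L=delta=BASE, R=alpha -> take RIGHT -> alpha
i=1: L=bravo=BASE, R=hotel -> take RIGHT -> hotel
i=2: L=hotel R=hotel -> agree -> hotel
i=3: L=bravo R=bravo -> agree -> bravo
i=4: L=alpha R=alpha -> agree -> alpha
i=5: L=delta R=delta -> agree -> delta
i=6: L=juliet R=juliet -> agree -> juliet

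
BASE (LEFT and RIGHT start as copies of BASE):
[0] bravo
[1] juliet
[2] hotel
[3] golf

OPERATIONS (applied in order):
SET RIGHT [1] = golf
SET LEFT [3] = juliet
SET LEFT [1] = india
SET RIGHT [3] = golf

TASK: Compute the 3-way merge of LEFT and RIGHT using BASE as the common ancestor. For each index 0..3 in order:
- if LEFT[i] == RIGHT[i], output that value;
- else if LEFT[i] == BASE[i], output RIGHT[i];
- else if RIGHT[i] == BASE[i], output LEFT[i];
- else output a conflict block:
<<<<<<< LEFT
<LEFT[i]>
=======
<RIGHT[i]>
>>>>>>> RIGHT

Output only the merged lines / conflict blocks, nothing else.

Answer: bravo
<<<<<<< LEFT
india
=======
golf
>>>>>>> RIGHT
hotel
juliet

Derivation:
Final LEFT:  [bravo, india, hotel, juliet]
Final RIGHT: [bravo, golf, hotel, golf]
i=0: L=bravo R=bravo -> agree -> bravo
i=1: BASE=juliet L=india R=golf all differ -> CONFLICT
i=2: L=hotel R=hotel -> agree -> hotel
i=3: L=juliet, R=golf=BASE -> take LEFT -> juliet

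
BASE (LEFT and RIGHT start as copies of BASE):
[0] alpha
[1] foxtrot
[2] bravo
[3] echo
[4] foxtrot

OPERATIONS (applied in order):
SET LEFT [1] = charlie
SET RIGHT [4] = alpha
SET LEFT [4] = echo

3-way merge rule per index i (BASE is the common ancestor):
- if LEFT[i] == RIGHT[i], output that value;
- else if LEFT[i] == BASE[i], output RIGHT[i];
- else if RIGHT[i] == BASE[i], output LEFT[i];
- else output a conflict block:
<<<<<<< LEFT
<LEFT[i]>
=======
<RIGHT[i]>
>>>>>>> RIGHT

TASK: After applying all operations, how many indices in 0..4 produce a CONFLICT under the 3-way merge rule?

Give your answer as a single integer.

Final LEFT:  [alpha, charlie, bravo, echo, echo]
Final RIGHT: [alpha, foxtrot, bravo, echo, alpha]
i=0: L=alpha R=alpha -> agree -> alpha
i=1: L=charlie, R=foxtrot=BASE -> take LEFT -> charlie
i=2: L=bravo R=bravo -> agree -> bravo
i=3: L=echo R=echo -> agree -> echo
i=4: BASE=foxtrot L=echo R=alpha all differ -> CONFLICT
Conflict count: 1

Answer: 1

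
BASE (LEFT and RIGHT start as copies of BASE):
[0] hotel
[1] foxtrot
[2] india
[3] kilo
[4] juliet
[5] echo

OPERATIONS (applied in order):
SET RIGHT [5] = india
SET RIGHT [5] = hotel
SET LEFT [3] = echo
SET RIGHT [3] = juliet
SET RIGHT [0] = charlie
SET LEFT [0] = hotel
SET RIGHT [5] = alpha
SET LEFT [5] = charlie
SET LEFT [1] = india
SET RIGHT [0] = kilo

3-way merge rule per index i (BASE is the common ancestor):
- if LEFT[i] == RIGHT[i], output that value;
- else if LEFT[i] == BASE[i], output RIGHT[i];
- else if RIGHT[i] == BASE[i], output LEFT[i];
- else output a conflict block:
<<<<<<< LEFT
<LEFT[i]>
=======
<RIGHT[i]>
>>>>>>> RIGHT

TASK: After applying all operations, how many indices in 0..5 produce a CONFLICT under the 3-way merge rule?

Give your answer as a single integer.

Answer: 2

Derivation:
Final LEFT:  [hotel, india, india, echo, juliet, charlie]
Final RIGHT: [kilo, foxtrot, india, juliet, juliet, alpha]
i=0: L=hotel=BASE, R=kilo -> take RIGHT -> kilo
i=1: L=india, R=foxtrot=BASE -> take LEFT -> india
i=2: L=india R=india -> agree -> india
i=3: BASE=kilo L=echo R=juliet all differ -> CONFLICT
i=4: L=juliet R=juliet -> agree -> juliet
i=5: BASE=echo L=charlie R=alpha all differ -> CONFLICT
Conflict count: 2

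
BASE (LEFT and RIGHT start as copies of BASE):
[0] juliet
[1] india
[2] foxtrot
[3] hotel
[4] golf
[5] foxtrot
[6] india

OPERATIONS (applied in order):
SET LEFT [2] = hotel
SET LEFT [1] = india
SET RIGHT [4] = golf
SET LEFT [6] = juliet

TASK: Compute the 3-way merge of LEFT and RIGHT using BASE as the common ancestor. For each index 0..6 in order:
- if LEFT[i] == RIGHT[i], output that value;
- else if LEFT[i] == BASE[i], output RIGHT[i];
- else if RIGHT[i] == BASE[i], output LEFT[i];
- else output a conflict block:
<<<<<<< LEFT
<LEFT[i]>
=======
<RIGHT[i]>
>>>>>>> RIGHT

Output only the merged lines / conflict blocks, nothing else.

Answer: juliet
india
hotel
hotel
golf
foxtrot
juliet

Derivation:
Final LEFT:  [juliet, india, hotel, hotel, golf, foxtrot, juliet]
Final RIGHT: [juliet, india, foxtrot, hotel, golf, foxtrot, india]
i=0: L=juliet R=juliet -> agree -> juliet
i=1: L=india R=india -> agree -> india
i=2: L=hotel, R=foxtrot=BASE -> take LEFT -> hotel
i=3: L=hotel R=hotel -> agree -> hotel
i=4: L=golf R=golf -> agree -> golf
i=5: L=foxtrot R=foxtrot -> agree -> foxtrot
i=6: L=juliet, R=india=BASE -> take LEFT -> juliet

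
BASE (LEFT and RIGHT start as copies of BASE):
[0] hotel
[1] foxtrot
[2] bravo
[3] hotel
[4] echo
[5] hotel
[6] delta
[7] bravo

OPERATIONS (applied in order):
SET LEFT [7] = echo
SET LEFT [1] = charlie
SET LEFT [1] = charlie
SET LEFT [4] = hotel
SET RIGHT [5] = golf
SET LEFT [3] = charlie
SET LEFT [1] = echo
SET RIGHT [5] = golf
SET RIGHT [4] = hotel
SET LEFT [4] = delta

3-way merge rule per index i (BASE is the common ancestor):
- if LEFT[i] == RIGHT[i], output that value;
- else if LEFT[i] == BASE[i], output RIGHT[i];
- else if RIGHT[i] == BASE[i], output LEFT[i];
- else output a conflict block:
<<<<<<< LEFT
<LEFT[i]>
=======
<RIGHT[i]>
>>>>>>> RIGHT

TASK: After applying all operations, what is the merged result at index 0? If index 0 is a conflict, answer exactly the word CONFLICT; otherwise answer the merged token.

Answer: hotel

Derivation:
Final LEFT:  [hotel, echo, bravo, charlie, delta, hotel, delta, echo]
Final RIGHT: [hotel, foxtrot, bravo, hotel, hotel, golf, delta, bravo]
i=0: L=hotel R=hotel -> agree -> hotel
i=1: L=echo, R=foxtrot=BASE -> take LEFT -> echo
i=2: L=bravo R=bravo -> agree -> bravo
i=3: L=charlie, R=hotel=BASE -> take LEFT -> charlie
i=4: BASE=echo L=delta R=hotel all differ -> CONFLICT
i=5: L=hotel=BASE, R=golf -> take RIGHT -> golf
i=6: L=delta R=delta -> agree -> delta
i=7: L=echo, R=bravo=BASE -> take LEFT -> echo
Index 0 -> hotel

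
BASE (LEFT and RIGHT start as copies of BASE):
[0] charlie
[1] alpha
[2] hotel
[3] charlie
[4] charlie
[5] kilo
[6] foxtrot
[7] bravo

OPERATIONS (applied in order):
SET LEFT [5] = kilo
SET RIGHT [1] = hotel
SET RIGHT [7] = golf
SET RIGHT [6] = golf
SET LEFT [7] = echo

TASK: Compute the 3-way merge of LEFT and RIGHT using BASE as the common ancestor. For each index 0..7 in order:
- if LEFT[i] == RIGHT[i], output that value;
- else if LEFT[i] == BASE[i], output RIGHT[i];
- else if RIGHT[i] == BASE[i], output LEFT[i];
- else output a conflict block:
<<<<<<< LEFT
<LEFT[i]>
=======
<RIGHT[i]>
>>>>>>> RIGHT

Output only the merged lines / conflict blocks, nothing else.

Final LEFT:  [charlie, alpha, hotel, charlie, charlie, kilo, foxtrot, echo]
Final RIGHT: [charlie, hotel, hotel, charlie, charlie, kilo, golf, golf]
i=0: L=charlie R=charlie -> agree -> charlie
i=1: L=alpha=BASE, R=hotel -> take RIGHT -> hotel
i=2: L=hotel R=hotel -> agree -> hotel
i=3: L=charlie R=charlie -> agree -> charlie
i=4: L=charlie R=charlie -> agree -> charlie
i=5: L=kilo R=kilo -> agree -> kilo
i=6: L=foxtrot=BASE, R=golf -> take RIGHT -> golf
i=7: BASE=bravo L=echo R=golf all differ -> CONFLICT

Answer: charlie
hotel
hotel
charlie
charlie
kilo
golf
<<<<<<< LEFT
echo
=======
golf
>>>>>>> RIGHT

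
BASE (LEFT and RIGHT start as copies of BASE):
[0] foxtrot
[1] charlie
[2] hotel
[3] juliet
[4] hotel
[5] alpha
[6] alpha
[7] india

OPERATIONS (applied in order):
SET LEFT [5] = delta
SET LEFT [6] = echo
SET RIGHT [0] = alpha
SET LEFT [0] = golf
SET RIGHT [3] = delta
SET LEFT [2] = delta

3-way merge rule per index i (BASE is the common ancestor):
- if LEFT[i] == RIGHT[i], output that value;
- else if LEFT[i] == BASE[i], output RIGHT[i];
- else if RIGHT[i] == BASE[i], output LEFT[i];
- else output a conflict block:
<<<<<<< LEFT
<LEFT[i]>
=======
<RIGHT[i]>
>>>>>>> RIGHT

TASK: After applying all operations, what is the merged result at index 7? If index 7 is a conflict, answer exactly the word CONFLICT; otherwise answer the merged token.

Answer: india

Derivation:
Final LEFT:  [golf, charlie, delta, juliet, hotel, delta, echo, india]
Final RIGHT: [alpha, charlie, hotel, delta, hotel, alpha, alpha, india]
i=0: BASE=foxtrot L=golf R=alpha all differ -> CONFLICT
i=1: L=charlie R=charlie -> agree -> charlie
i=2: L=delta, R=hotel=BASE -> take LEFT -> delta
i=3: L=juliet=BASE, R=delta -> take RIGHT -> delta
i=4: L=hotel R=hotel -> agree -> hotel
i=5: L=delta, R=alpha=BASE -> take LEFT -> delta
i=6: L=echo, R=alpha=BASE -> take LEFT -> echo
i=7: L=india R=india -> agree -> india
Index 7 -> india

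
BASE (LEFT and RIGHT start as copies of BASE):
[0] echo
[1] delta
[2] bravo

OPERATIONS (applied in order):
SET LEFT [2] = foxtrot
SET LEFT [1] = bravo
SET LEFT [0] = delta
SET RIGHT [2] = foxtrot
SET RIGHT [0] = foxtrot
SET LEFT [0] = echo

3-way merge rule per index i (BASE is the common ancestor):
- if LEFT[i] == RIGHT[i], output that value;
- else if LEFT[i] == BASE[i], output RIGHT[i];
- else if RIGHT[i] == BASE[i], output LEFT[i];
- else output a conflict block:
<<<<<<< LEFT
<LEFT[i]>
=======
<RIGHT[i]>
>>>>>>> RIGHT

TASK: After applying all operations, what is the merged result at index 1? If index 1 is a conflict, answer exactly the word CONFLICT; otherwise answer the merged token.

Answer: bravo

Derivation:
Final LEFT:  [echo, bravo, foxtrot]
Final RIGHT: [foxtrot, delta, foxtrot]
i=0: L=echo=BASE, R=foxtrot -> take RIGHT -> foxtrot
i=1: L=bravo, R=delta=BASE -> take LEFT -> bravo
i=2: L=foxtrot R=foxtrot -> agree -> foxtrot
Index 1 -> bravo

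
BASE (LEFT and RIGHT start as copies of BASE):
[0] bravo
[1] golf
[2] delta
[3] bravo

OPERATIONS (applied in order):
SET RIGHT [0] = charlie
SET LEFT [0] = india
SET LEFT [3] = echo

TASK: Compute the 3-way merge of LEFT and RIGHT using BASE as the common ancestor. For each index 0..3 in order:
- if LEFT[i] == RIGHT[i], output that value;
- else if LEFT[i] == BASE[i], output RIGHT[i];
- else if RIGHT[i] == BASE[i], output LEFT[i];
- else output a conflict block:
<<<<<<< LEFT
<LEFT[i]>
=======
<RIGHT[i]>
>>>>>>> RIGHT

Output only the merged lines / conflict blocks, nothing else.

Answer: <<<<<<< LEFT
india
=======
charlie
>>>>>>> RIGHT
golf
delta
echo

Derivation:
Final LEFT:  [india, golf, delta, echo]
Final RIGHT: [charlie, golf, delta, bravo]
i=0: BASE=bravo L=india R=charlie all differ -> CONFLICT
i=1: L=golf R=golf -> agree -> golf
i=2: L=delta R=delta -> agree -> delta
i=3: L=echo, R=bravo=BASE -> take LEFT -> echo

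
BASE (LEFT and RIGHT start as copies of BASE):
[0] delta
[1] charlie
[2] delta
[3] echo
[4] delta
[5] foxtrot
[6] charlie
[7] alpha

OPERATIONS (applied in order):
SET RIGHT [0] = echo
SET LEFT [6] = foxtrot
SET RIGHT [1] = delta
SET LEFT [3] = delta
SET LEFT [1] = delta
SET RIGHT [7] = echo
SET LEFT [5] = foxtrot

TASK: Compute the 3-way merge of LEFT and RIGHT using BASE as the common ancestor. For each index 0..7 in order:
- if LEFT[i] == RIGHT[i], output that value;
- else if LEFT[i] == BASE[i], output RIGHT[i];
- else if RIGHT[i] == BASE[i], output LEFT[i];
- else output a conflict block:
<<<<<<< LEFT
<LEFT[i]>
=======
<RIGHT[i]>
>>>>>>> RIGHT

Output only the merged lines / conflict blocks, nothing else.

Answer: echo
delta
delta
delta
delta
foxtrot
foxtrot
echo

Derivation:
Final LEFT:  [delta, delta, delta, delta, delta, foxtrot, foxtrot, alpha]
Final RIGHT: [echo, delta, delta, echo, delta, foxtrot, charlie, echo]
i=0: L=delta=BASE, R=echo -> take RIGHT -> echo
i=1: L=delta R=delta -> agree -> delta
i=2: L=delta R=delta -> agree -> delta
i=3: L=delta, R=echo=BASE -> take LEFT -> delta
i=4: L=delta R=delta -> agree -> delta
i=5: L=foxtrot R=foxtrot -> agree -> foxtrot
i=6: L=foxtrot, R=charlie=BASE -> take LEFT -> foxtrot
i=7: L=alpha=BASE, R=echo -> take RIGHT -> echo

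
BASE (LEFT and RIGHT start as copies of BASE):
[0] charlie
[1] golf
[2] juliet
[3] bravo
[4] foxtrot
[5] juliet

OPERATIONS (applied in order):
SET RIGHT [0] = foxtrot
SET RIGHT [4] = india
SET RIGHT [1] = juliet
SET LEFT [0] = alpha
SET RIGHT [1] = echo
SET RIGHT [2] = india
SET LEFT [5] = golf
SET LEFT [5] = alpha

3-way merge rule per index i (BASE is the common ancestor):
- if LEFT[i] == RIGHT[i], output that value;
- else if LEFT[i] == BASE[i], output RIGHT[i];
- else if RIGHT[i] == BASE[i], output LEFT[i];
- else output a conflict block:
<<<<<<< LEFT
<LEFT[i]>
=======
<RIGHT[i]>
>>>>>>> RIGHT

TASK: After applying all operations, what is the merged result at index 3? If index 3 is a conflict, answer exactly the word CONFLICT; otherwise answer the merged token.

Final LEFT:  [alpha, golf, juliet, bravo, foxtrot, alpha]
Final RIGHT: [foxtrot, echo, india, bravo, india, juliet]
i=0: BASE=charlie L=alpha R=foxtrot all differ -> CONFLICT
i=1: L=golf=BASE, R=echo -> take RIGHT -> echo
i=2: L=juliet=BASE, R=india -> take RIGHT -> india
i=3: L=bravo R=bravo -> agree -> bravo
i=4: L=foxtrot=BASE, R=india -> take RIGHT -> india
i=5: L=alpha, R=juliet=BASE -> take LEFT -> alpha
Index 3 -> bravo

Answer: bravo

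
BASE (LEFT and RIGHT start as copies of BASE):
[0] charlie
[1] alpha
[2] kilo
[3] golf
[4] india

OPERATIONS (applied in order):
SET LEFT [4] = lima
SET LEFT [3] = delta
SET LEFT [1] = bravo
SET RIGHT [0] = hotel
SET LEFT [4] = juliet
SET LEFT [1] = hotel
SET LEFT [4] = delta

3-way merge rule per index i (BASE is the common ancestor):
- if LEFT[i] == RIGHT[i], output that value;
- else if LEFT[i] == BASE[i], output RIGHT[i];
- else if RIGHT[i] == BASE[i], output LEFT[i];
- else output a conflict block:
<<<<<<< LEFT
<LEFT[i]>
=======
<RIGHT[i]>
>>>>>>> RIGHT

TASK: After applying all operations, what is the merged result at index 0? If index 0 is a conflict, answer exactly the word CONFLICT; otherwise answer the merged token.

Final LEFT:  [charlie, hotel, kilo, delta, delta]
Final RIGHT: [hotel, alpha, kilo, golf, india]
i=0: L=charlie=BASE, R=hotel -> take RIGHT -> hotel
i=1: L=hotel, R=alpha=BASE -> take LEFT -> hotel
i=2: L=kilo R=kilo -> agree -> kilo
i=3: L=delta, R=golf=BASE -> take LEFT -> delta
i=4: L=delta, R=india=BASE -> take LEFT -> delta
Index 0 -> hotel

Answer: hotel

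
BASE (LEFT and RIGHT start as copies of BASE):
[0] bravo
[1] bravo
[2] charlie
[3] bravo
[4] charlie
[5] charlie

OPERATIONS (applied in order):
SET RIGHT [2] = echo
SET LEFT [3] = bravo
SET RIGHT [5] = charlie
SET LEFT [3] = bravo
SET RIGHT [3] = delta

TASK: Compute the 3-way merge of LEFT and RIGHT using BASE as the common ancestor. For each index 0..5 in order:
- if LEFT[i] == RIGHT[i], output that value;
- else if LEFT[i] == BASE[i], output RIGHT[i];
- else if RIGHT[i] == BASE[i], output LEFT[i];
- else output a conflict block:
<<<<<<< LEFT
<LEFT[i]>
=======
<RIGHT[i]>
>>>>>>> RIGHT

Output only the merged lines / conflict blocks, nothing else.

Answer: bravo
bravo
echo
delta
charlie
charlie

Derivation:
Final LEFT:  [bravo, bravo, charlie, bravo, charlie, charlie]
Final RIGHT: [bravo, bravo, echo, delta, charlie, charlie]
i=0: L=bravo R=bravo -> agree -> bravo
i=1: L=bravo R=bravo -> agree -> bravo
i=2: L=charlie=BASE, R=echo -> take RIGHT -> echo
i=3: L=bravo=BASE, R=delta -> take RIGHT -> delta
i=4: L=charlie R=charlie -> agree -> charlie
i=5: L=charlie R=charlie -> agree -> charlie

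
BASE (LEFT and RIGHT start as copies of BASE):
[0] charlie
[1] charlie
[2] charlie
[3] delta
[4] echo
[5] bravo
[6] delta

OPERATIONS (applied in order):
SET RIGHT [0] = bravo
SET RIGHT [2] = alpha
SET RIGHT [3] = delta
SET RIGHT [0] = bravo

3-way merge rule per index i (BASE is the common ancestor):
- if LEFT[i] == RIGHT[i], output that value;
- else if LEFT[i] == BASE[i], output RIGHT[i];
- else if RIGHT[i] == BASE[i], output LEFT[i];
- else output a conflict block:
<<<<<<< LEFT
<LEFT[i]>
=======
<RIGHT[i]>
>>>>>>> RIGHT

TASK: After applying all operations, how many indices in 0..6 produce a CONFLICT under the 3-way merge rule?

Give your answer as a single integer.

Final LEFT:  [charlie, charlie, charlie, delta, echo, bravo, delta]
Final RIGHT: [bravo, charlie, alpha, delta, echo, bravo, delta]
i=0: L=charlie=BASE, R=bravo -> take RIGHT -> bravo
i=1: L=charlie R=charlie -> agree -> charlie
i=2: L=charlie=BASE, R=alpha -> take RIGHT -> alpha
i=3: L=delta R=delta -> agree -> delta
i=4: L=echo R=echo -> agree -> echo
i=5: L=bravo R=bravo -> agree -> bravo
i=6: L=delta R=delta -> agree -> delta
Conflict count: 0

Answer: 0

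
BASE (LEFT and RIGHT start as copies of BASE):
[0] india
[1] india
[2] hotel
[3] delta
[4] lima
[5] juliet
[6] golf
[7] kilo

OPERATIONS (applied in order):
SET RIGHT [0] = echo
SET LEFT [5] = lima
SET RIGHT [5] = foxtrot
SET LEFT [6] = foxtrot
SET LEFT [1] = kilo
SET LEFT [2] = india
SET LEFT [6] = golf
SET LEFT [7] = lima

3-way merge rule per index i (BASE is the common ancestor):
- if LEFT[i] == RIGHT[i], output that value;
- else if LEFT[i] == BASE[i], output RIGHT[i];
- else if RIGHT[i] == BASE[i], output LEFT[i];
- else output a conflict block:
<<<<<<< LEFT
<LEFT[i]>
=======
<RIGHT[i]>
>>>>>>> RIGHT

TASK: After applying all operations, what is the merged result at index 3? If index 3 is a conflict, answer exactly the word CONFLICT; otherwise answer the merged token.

Final LEFT:  [india, kilo, india, delta, lima, lima, golf, lima]
Final RIGHT: [echo, india, hotel, delta, lima, foxtrot, golf, kilo]
i=0: L=india=BASE, R=echo -> take RIGHT -> echo
i=1: L=kilo, R=india=BASE -> take LEFT -> kilo
i=2: L=india, R=hotel=BASE -> take LEFT -> india
i=3: L=delta R=delta -> agree -> delta
i=4: L=lima R=lima -> agree -> lima
i=5: BASE=juliet L=lima R=foxtrot all differ -> CONFLICT
i=6: L=golf R=golf -> agree -> golf
i=7: L=lima, R=kilo=BASE -> take LEFT -> lima
Index 3 -> delta

Answer: delta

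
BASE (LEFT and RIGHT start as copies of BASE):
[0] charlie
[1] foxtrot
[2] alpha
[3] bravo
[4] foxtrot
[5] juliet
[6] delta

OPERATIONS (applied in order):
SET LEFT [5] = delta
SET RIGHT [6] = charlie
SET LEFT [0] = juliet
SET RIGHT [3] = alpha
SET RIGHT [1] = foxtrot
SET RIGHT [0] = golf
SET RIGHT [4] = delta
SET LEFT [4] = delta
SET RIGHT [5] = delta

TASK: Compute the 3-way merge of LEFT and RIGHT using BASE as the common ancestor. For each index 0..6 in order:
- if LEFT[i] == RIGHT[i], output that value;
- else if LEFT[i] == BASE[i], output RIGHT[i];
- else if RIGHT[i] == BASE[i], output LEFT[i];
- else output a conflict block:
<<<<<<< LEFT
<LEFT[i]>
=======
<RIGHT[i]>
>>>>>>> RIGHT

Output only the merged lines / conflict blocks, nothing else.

Answer: <<<<<<< LEFT
juliet
=======
golf
>>>>>>> RIGHT
foxtrot
alpha
alpha
delta
delta
charlie

Derivation:
Final LEFT:  [juliet, foxtrot, alpha, bravo, delta, delta, delta]
Final RIGHT: [golf, foxtrot, alpha, alpha, delta, delta, charlie]
i=0: BASE=charlie L=juliet R=golf all differ -> CONFLICT
i=1: L=foxtrot R=foxtrot -> agree -> foxtrot
i=2: L=alpha R=alpha -> agree -> alpha
i=3: L=bravo=BASE, R=alpha -> take RIGHT -> alpha
i=4: L=delta R=delta -> agree -> delta
i=5: L=delta R=delta -> agree -> delta
i=6: L=delta=BASE, R=charlie -> take RIGHT -> charlie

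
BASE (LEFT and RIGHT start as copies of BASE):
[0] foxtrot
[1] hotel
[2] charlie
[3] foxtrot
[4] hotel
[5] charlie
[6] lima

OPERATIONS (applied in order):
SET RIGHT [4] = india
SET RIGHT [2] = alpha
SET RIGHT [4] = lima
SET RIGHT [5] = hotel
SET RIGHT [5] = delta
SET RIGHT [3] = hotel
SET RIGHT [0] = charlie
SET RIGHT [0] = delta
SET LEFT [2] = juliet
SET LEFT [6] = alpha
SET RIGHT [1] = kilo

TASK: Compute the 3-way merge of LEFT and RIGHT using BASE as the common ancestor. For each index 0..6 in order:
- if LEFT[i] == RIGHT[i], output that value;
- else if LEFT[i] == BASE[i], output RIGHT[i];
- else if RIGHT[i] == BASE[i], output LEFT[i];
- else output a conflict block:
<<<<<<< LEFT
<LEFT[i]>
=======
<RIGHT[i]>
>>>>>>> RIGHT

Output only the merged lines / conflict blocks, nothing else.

Final LEFT:  [foxtrot, hotel, juliet, foxtrot, hotel, charlie, alpha]
Final RIGHT: [delta, kilo, alpha, hotel, lima, delta, lima]
i=0: L=foxtrot=BASE, R=delta -> take RIGHT -> delta
i=1: L=hotel=BASE, R=kilo -> take RIGHT -> kilo
i=2: BASE=charlie L=juliet R=alpha all differ -> CONFLICT
i=3: L=foxtrot=BASE, R=hotel -> take RIGHT -> hotel
i=4: L=hotel=BASE, R=lima -> take RIGHT -> lima
i=5: L=charlie=BASE, R=delta -> take RIGHT -> delta
i=6: L=alpha, R=lima=BASE -> take LEFT -> alpha

Answer: delta
kilo
<<<<<<< LEFT
juliet
=======
alpha
>>>>>>> RIGHT
hotel
lima
delta
alpha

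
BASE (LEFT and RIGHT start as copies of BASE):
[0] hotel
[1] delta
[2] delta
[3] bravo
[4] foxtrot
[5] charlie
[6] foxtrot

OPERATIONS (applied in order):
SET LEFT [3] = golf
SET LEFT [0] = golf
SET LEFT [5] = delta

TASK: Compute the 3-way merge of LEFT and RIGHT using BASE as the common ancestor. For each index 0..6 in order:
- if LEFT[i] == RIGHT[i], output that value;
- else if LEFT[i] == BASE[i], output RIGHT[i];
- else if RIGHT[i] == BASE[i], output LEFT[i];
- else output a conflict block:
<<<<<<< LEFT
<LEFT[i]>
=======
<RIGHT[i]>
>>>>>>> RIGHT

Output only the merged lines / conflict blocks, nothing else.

Answer: golf
delta
delta
golf
foxtrot
delta
foxtrot

Derivation:
Final LEFT:  [golf, delta, delta, golf, foxtrot, delta, foxtrot]
Final RIGHT: [hotel, delta, delta, bravo, foxtrot, charlie, foxtrot]
i=0: L=golf, R=hotel=BASE -> take LEFT -> golf
i=1: L=delta R=delta -> agree -> delta
i=2: L=delta R=delta -> agree -> delta
i=3: L=golf, R=bravo=BASE -> take LEFT -> golf
i=4: L=foxtrot R=foxtrot -> agree -> foxtrot
i=5: L=delta, R=charlie=BASE -> take LEFT -> delta
i=6: L=foxtrot R=foxtrot -> agree -> foxtrot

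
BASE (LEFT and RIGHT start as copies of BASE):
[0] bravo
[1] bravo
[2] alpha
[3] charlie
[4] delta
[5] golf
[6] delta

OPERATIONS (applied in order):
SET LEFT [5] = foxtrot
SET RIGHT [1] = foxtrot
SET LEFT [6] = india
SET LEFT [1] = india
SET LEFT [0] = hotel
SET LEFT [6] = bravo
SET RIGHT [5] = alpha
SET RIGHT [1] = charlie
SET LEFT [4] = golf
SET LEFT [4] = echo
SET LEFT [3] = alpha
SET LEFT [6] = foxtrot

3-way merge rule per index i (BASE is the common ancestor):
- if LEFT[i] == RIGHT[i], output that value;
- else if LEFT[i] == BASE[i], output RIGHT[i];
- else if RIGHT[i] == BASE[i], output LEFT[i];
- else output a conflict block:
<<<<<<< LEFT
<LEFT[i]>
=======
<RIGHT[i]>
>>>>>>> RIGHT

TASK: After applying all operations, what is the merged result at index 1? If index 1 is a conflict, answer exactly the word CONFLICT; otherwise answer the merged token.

Answer: CONFLICT

Derivation:
Final LEFT:  [hotel, india, alpha, alpha, echo, foxtrot, foxtrot]
Final RIGHT: [bravo, charlie, alpha, charlie, delta, alpha, delta]
i=0: L=hotel, R=bravo=BASE -> take LEFT -> hotel
i=1: BASE=bravo L=india R=charlie all differ -> CONFLICT
i=2: L=alpha R=alpha -> agree -> alpha
i=3: L=alpha, R=charlie=BASE -> take LEFT -> alpha
i=4: L=echo, R=delta=BASE -> take LEFT -> echo
i=5: BASE=golf L=foxtrot R=alpha all differ -> CONFLICT
i=6: L=foxtrot, R=delta=BASE -> take LEFT -> foxtrot
Index 1 -> CONFLICT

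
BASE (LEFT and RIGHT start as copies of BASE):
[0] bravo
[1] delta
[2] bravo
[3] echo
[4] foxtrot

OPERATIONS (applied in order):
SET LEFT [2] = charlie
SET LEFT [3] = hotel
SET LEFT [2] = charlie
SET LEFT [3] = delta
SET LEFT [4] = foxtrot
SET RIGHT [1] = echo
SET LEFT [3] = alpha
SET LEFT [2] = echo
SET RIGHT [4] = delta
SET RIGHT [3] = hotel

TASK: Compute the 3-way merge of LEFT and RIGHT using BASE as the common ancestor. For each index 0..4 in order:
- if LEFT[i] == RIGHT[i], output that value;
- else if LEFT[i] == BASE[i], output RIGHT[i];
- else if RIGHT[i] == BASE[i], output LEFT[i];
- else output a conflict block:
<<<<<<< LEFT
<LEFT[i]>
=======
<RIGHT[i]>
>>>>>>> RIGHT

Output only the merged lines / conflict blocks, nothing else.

Final LEFT:  [bravo, delta, echo, alpha, foxtrot]
Final RIGHT: [bravo, echo, bravo, hotel, delta]
i=0: L=bravo R=bravo -> agree -> bravo
i=1: L=delta=BASE, R=echo -> take RIGHT -> echo
i=2: L=echo, R=bravo=BASE -> take LEFT -> echo
i=3: BASE=echo L=alpha R=hotel all differ -> CONFLICT
i=4: L=foxtrot=BASE, R=delta -> take RIGHT -> delta

Answer: bravo
echo
echo
<<<<<<< LEFT
alpha
=======
hotel
>>>>>>> RIGHT
delta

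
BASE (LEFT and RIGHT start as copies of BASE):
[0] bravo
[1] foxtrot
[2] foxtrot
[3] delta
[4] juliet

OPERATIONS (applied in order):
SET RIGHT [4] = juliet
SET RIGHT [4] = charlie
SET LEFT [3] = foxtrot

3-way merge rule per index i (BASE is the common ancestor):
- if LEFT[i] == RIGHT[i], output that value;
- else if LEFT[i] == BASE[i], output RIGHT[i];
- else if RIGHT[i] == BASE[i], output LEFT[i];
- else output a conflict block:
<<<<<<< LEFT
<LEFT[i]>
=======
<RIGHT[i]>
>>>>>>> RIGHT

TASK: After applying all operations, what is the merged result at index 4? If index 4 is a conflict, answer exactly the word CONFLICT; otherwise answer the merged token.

Final LEFT:  [bravo, foxtrot, foxtrot, foxtrot, juliet]
Final RIGHT: [bravo, foxtrot, foxtrot, delta, charlie]
i=0: L=bravo R=bravo -> agree -> bravo
i=1: L=foxtrot R=foxtrot -> agree -> foxtrot
i=2: L=foxtrot R=foxtrot -> agree -> foxtrot
i=3: L=foxtrot, R=delta=BASE -> take LEFT -> foxtrot
i=4: L=juliet=BASE, R=charlie -> take RIGHT -> charlie
Index 4 -> charlie

Answer: charlie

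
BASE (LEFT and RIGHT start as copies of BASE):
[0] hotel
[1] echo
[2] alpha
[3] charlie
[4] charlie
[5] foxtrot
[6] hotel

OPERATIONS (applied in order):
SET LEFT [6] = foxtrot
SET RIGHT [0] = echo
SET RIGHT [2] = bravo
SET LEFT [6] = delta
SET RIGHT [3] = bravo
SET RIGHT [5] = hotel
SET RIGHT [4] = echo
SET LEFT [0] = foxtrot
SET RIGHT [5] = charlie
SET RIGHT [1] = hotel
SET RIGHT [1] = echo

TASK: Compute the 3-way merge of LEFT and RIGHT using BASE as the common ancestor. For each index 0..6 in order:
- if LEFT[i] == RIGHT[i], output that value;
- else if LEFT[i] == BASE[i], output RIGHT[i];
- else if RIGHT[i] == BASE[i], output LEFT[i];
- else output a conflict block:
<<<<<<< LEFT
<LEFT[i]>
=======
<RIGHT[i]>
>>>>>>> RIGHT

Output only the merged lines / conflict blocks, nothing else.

Answer: <<<<<<< LEFT
foxtrot
=======
echo
>>>>>>> RIGHT
echo
bravo
bravo
echo
charlie
delta

Derivation:
Final LEFT:  [foxtrot, echo, alpha, charlie, charlie, foxtrot, delta]
Final RIGHT: [echo, echo, bravo, bravo, echo, charlie, hotel]
i=0: BASE=hotel L=foxtrot R=echo all differ -> CONFLICT
i=1: L=echo R=echo -> agree -> echo
i=2: L=alpha=BASE, R=bravo -> take RIGHT -> bravo
i=3: L=charlie=BASE, R=bravo -> take RIGHT -> bravo
i=4: L=charlie=BASE, R=echo -> take RIGHT -> echo
i=5: L=foxtrot=BASE, R=charlie -> take RIGHT -> charlie
i=6: L=delta, R=hotel=BASE -> take LEFT -> delta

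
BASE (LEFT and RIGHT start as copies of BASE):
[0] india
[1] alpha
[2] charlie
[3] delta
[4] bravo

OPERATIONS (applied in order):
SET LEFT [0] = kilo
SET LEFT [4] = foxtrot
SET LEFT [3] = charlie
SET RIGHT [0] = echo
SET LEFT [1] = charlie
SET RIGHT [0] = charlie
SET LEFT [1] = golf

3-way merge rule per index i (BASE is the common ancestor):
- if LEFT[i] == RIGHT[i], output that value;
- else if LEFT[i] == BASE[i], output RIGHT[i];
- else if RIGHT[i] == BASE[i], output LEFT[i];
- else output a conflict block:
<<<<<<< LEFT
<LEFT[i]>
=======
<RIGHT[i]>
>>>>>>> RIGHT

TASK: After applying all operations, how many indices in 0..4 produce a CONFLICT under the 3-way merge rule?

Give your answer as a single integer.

Final LEFT:  [kilo, golf, charlie, charlie, foxtrot]
Final RIGHT: [charlie, alpha, charlie, delta, bravo]
i=0: BASE=india L=kilo R=charlie all differ -> CONFLICT
i=1: L=golf, R=alpha=BASE -> take LEFT -> golf
i=2: L=charlie R=charlie -> agree -> charlie
i=3: L=charlie, R=delta=BASE -> take LEFT -> charlie
i=4: L=foxtrot, R=bravo=BASE -> take LEFT -> foxtrot
Conflict count: 1

Answer: 1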